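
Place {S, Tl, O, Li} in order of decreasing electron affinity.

Atoms with high Z_eff and room in the valence shell (especially the halogens) have the most exothermic electron affinities.
Here both period and group differ, so the two effects have to be weighed against each other.
Li > Tl: the two effects oppose for this pair; the down-group effect wins (60 vs 19 kJ/mol).
O > Li: both are in period 2; the period trend gives O the larger value.
S > O: this pair runs against the simple trend — see the exception note.
Note the exception: S has a higher electron affinity than O, contrary to the simple trend — the compact 2p subshell of O repels the added electron more than S's larger 3p does.
Approximate values (kJ/mol): Li 60, O 141, S 200, Tl 19.
So from highest to lowest: S > O > Li > Tl.

S > O > Li > Tl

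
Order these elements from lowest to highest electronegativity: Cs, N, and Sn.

N is in period 2, group 15; Sn is in period 5, group 14; Cs is in period 6, group 1.
EN rises left→right (higher Z_eff, smaller atoms) and falls top→bottom (larger, more shielded atoms).
Here both period and group differ, so the two effects have to be weighed against each other.
Sn > Cs: both effects reinforce here, so Sn is clearly the higher of the two.
N > Sn: both effects reinforce here, so N is clearly the higher of the two.
For reference (Pauling): N 3.04, Sn 1.96, Cs 0.79.
So from lowest to highest: Cs < Sn < N.

Cs, Sn, N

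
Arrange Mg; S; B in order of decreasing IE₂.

B > S > Mg

Consider each +1 ion: Mg⁺ still has 1 valence electron; S⁺ still has 5 valence electrons; B⁺ still has 2 valence electrons.
All are still removing valence electrons, so compare the +1 ions as you would atoms: IE_2 generally rises across a period (higher Z_eff) and falls down a group (larger shell), subject to the usual subshell exceptions.
Valence configurations: Mg⁺ [Ne]3s¹, S⁺ [Ne]3s²3p³, B⁺ [He]2s².
The numbers (kJ/mol): Mg 1451, S 2252, B 2427.
Putting it together, IE_2: Mg < S < B.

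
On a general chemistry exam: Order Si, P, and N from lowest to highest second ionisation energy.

IE_2 is the cost of taking one more electron from the +1 cation: Si⁺ still has 3 valence electrons; P⁺ still has 4 valence electrons; N⁺ still has 4 valence electrons.
All are still removing valence electrons, so compare the +1 ions as you would atoms: IE_2 generally rises across a period (higher Z_eff) and falls down a group (larger shell), subject to the usual subshell exceptions.
Valence configurations: Si⁺ [Ne]3s²3p¹, P⁺ [Ne]3s²3p², N⁺ [He]2s²2p².
Tabulated IE_2 (kJ/mol): Si 1577, P 1907, N 2856.
Hence IE_2: Si < P < N.

Si < P < N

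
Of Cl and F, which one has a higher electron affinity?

Cl

EA tends to increase across a period and decrease down a group, though the pattern is less regular than for IE or radius.
All are in group 17; the group trend (electron affinity increases up the group) applies, with the exception below.
Note the exception: Cl has a higher electron affinity than F, contrary to the simple trend — F's small 2p subshell makes the incoming electron feel strong e⁻–e⁻ repulsion, so Cl actually releases more energy on gaining an electron.
Approximate values (kJ/mol): F 328, Cl 349.
So Cl has the higher electron affinity (Cl > F).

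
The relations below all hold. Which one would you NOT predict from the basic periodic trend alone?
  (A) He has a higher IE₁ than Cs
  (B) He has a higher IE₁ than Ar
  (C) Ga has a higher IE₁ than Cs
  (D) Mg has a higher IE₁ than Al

The general trend: IE₁ increases across a period and decreases down a group.
(A) He (period 1, group 18) vs Cs (period 6, group 1): the stated order agrees with the simple trend.
(B) He (period 1, group 18) vs Ar (period 3, group 18): the stated order agrees with the simple trend.
(C) Ga (period 4, group 13) vs Cs (period 6, group 1): the stated order agrees with the simple trend.
(D) Mg (period 3, group 2) vs Al (period 3, group 13): the stated order contradicts the simple trend.
The exception is (D): Al's single 3p electron is easier to remove than one from Mg's filled 3s².

(D)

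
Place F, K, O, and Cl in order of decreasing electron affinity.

O is in period 2, group 16; F is in period 2, group 17; Cl is in period 3, group 17; K is in period 4, group 1.
Electron affinity generally becomes more exothermic across a period toward the halogens and less exothermic down a group.
Here both period and group differ, so the two effects have to be weighed against each other.
O > K: both effects reinforce here, so O is clearly the higher of the two.
F > O: both are in period 2; the period trend gives F the larger value.
Cl > F: this pair runs against the simple trend — see the exception note.
Note the exception: Cl has a higher electron affinity than F, contrary to the simple trend — F's small 2p subshell makes the incoming electron feel strong e⁻–e⁻ repulsion, so Cl actually releases more energy on gaining an electron.
For reference (kJ/mol): O 141, F 328, Cl 349, K 48.
So from highest to lowest: Cl > F > O > K.

Cl > F > O > K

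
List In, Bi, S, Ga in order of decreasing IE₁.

S, Bi, Ga, In

S is in period 3, group 16; Ga is in period 4, group 13; In is in period 5, group 13; Bi is in period 6, group 15.
First ionization energy rises across a period (greater Z_eff holds electrons more tightly) and falls down a group (valence electrons are farther from the nucleus).
These span different periods and groups, so the two trends combine.
Ga > In: they share group 13; the group trend gives Ga the larger value.
Bi > Ga: period and group pull opposite ways; the across-period shift dominates (703 vs 579 kJ/mol).
S > Bi: relative to Bi, both the across-period and down-group shifts push S's first ionization energy up.
For reference (kJ/mol): S 1000, Ga 579, In 558, Bi 703.
So from highest to lowest: S > Bi > Ga > In.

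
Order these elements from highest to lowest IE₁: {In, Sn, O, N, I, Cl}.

N > O > Cl > I > Sn > In

N is in period 2, group 15; O is in period 2, group 16; Cl is in period 3, group 17; In is in period 5, group 13; Sn is in period 5, group 14; I is in period 5, group 17.
IE₁ increases left→right with effective nuclear charge and decreases top→bottom as the valence shell moves farther out.
These span different periods and groups, so the two trends combine.
Sn > In: Sn lies to the right of In in period 5, so the across-period effect alone puts Sn higher.
I > Sn: I lies to the right of Sn in period 5, so the across-period effect alone puts I higher.
Cl > I: Cl sits above I in group 17, so the down-group effect alone puts Cl higher.
O > Cl: period and group pull opposite ways; the down-group shift dominates (1314 vs 1251 kJ/mol).
N > O: this pair runs against the simple trend — see the exception note.
Note the exception: N has a higher first ionization energy than O, contrary to the simple trend — pairing an electron in O's 2p⁴ costs repulsion energy, so O ionizes more easily than half-filled N (2p³).
For reference (kJ/mol): N 1402, O 1314, Cl 1251, In 558, Sn 709, I 1008.
So from highest to lowest: N > O > Cl > I > Sn > In.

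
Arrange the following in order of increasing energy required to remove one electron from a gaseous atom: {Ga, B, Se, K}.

K < Ga < B < Se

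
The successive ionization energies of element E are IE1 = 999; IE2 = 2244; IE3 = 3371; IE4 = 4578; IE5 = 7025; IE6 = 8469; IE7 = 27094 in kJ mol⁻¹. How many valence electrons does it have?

Look for the largest jump between consecutive ionization energies: IE7/IE6 ≈ 3.2, far larger than any earlier ratio.
That jump marks the point where a core electron is being removed. So the atom has 6 valence electrons.

6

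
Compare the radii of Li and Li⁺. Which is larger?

Li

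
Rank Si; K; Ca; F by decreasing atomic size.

F is in period 2, group 17; Si is in period 3, group 14; K is in period 4, group 1; Ca is in period 4, group 2.
Moving right in a period, electrons are added to the same shell under a stronger nuclear pull, so atoms get smaller; moving down, a new shell is opened and atoms get larger.
These span different periods and groups, so the two trends combine.
Si > F: relative to F, both the across-period and down-group shifts push Si's atomic radius up.
Ca > Si: both effects reinforce here, so Ca is clearly the larger of the two.
K > Ca: both are in period 4; the period trend gives K the larger value.
Tabulated atomic radius (pm): F 64, Si 116, K 196, Ca 171.
So from largest to smallest: K > Ca > Si > F.

K > Ca > Si > F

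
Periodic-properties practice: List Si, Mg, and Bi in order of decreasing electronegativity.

Bi, Si, Mg

Mg is in period 3, group 2; Si is in period 3, group 14; Bi is in period 6, group 15.
Smaller atoms with higher effective nuclear charge are more electronegative.
Here both period and group differ, so the two effects have to be weighed against each other.
Si > Mg: both are in period 3; the period trend gives Si the larger value.
Bi > Si: period and group pull opposite ways; the across-period shift dominates (2.02 vs 1.90).
For reference (Pauling): Mg 1.31, Si 1.90, Bi 2.02.
So from highest to lowest: Bi > Si > Mg.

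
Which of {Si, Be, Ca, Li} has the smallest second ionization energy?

Ca

IE_2 is the cost of taking one more electron from the +1 cation: Si⁺ still has 3 valence electrons; Be⁺ still has 1 valence electron; Ca⁺ still has 1 valence electron; Li⁺ is the bare [He] core.
Pulling an electron out of a noble-gas core costs far more than removing a remaining valence electron, so Li sits at the high end of IE_2.
Valence configurations: Si⁺ [Ne]3s²3p¹, Be⁺ [He]2s¹, Ca⁺ [Ar]4s¹.
Tabulated IE_2 (kJ/mol): Si 1577, Be 1757, Ca 1145, Li 7298.
Overall IE_2 order: Ca < Si < Be < Li.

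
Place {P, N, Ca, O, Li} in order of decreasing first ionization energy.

N, O, P, Ca, Li

First ionization energy rises across a period (greater Z_eff holds electrons more tightly) and falls down a group (valence electrons are farther from the nucleus).
Neither a single period nor a single group — weigh both effects.
Ca > Li: the two effects oppose for this pair; the across-period effect wins (590 vs 520 kJ/mol).
P > Ca: relative to Ca, both the across-period and down-group shifts push P's first ionization energy up.
O > P: relative to P, both the across-period and down-group shifts push O's first ionization energy up.
N > O: this pair runs against the simple trend — see the exception note.
Note the exception: N has a higher first ionization energy than O, contrary to the simple trend — pairing an electron in O's 2p⁴ costs repulsion energy, so O ionizes more easily than half-filled N (2p³).
Approximate values (kJ/mol): Li 520, N 1402, O 1314, P 1012, Ca 590.
So from highest to lowest: N > O > P > Ca > Li.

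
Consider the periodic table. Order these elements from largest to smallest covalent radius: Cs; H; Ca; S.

Cs > Ca > S > H

Atomic radius shrinks across a period as nuclear charge pulls the same shell inward, and grows down a group as new shells are added.
Neither a single period nor a single group — weigh both effects.
S > H: the two effects oppose for this pair; the down-group effect wins (103 vs 32 pm).
Ca > S: both effects reinforce here, so Ca is clearly the larger of the two.
Cs > Ca: both effects reinforce here, so Cs is clearly the larger of the two.
Approximate values (pm): H 32, S 103, Ca 171, Cs 232.
So from largest to smallest: Cs > Ca > S > H.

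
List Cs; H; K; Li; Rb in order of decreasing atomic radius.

Cs > Rb > K > Li > H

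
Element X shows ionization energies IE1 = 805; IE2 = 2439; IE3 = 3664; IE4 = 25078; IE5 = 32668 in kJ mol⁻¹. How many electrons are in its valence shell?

3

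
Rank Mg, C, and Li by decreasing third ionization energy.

Li, Mg, C

The third ionization energy removes an electron from the +2 ion. For each element: Mg²⁺ is the bare [Ne] core; C²⁺ still has 2 valence electrons; Li²⁺ is already 1 electron into the core.
Core electrons are held far more tightly than valence electrons, so Mg and Li top the IE_3 order.
Tabulated IE_3 (kJ/mol): Mg 7733, C 4620, Li 11815.
Hence IE_3: C < Mg < Li.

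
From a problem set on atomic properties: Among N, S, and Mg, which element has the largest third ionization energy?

Mg

The third ionization energy removes an electron from the +2 ion. For each element: N²⁺ still has 3 valence electrons; S²⁺ still has 4 valence electrons; Mg²⁺ is the bare [Ne] core.
Breaking into a closed-shell core is much more expensive than removing a leftover valence electron — Mg has the largest IE_3 here.
Valence configurations: N²⁺ [He]2s²2p¹, S²⁺ [Ne]3s²3p².
Approximate IE_3 values (kJ/mol): N 4578, S 3357, Mg 7733.
Overall IE_3 order: S < N < Mg.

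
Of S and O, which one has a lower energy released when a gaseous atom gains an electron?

O

O is in period 2, group 16; S is in period 3, group 16.
Electron affinity generally becomes more exothermic across a period toward the halogens and less exothermic down a group.
All are in group 16; the group trend (electron affinity increases up the group) applies, with the exception below.
Note the exception: S has a higher electron affinity than O, contrary to the simple trend — the compact 2p subshell of O repels the added electron more than S's larger 3p does.
For reference (kJ/mol): O 141, S 200.
So O has the lower energy released when a gaseous atom gains an electron (O < S).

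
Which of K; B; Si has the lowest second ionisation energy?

The second ionization energy removes an electron from the +1 ion. For each element: K⁺ is the bare [Ar] core; B⁺ still has 2 valence electrons; Si⁺ still has 3 valence electrons.
Breaking into a closed-shell core is much more expensive than removing a leftover valence electron — K has the largest IE_2 here.
Valence configurations: B⁺ [He]2s², Si⁺ [Ne]3s²3p¹.
Approximate IE_2 values (kJ/mol): K 3052, B 2427, Si 1577.
Hence IE_2: Si < B < K.

Si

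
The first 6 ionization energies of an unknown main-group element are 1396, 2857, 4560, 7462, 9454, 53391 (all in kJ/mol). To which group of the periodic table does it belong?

Group 15

Look for the largest jump between consecutive ionization energies: IE6/IE5 ≈ 5.6, far larger than any earlier ratio.
That jump marks the point where a core electron is being removed. So the atom has 5 valence electrons.
A main-group element with 5 valence electrons is in group 15.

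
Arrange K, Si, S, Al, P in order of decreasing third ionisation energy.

IE_3 is the cost of taking one more electron from the +2 cation: K²⁺ is already 1 electron into the core; Si²⁺ still has 2 valence electrons; S²⁺ still has 4 valence electrons; Al²⁺ still has 1 valence electron; P²⁺ still has 3 valence electrons.
Breaking into a closed-shell core is much more expensive than removing a leftover valence electron — K has the largest IE_3 here.
Valence configurations: Si²⁺ [Ne]3s², S²⁺ [Ne]3s²3p², Al²⁺ [Ne]3s¹, P²⁺ [Ne]3s²3p¹.
P²⁺ loses a lone 3p electron whereas Si²⁺ must break into a filled 3s² pair, so IE_3(Si) > IE_3(P) even though P has the higher nuclear charge.
Tabulated IE_3 (kJ/mol): K 4420, Si 3232, S 3357, Al 2745, P 2914.
So the third ionization energies run Al < P < Si < S < K.

K > S > Si > P > Al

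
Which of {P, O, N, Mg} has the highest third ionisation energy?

Mg

Consider each +2 ion: P²⁺ still has 3 valence electrons; O²⁺ still has 4 valence electrons; N²⁺ still has 3 valence electrons; Mg²⁺ is the bare [Ne] core.
Breaking into a closed-shell core is much more expensive than removing a leftover valence electron — Mg has the largest IE_3 here.
Valence configurations: P²⁺ [Ne]3s²3p¹, O²⁺ [He]2s²2p², N²⁺ [He]2s²2p¹.
Tabulated IE_3 (kJ/mol): P 2914, O 5300, N 4578, Mg 7733.
Putting it together, IE_3: P < N < O < Mg.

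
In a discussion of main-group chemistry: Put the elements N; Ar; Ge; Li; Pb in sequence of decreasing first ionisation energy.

Ar > N > Ge > Pb > Li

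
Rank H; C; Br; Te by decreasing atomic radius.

H is in period 1, group 1; C is in period 2, group 14; Br is in period 4, group 17; Te is in period 5, group 16.
Atomic radius shrinks across a period as nuclear charge pulls the same shell inward, and grows down a group as new shells are added.
These span different periods and groups, so the two trends combine.
C > H: the two effects oppose for this pair; the down-group effect wins (75 vs 32 pm).
Br > C: the two effects oppose for this pair; the down-group effect wins (114 vs 75 pm).
Te > Br: relative to Br, both the across-period and down-group shifts push Te's atomic radius up.
Tabulated atomic radius (pm): H 32, C 75, Br 114, Te 136.
So from largest to smallest: Te > Br > C > H.

Te > Br > C > H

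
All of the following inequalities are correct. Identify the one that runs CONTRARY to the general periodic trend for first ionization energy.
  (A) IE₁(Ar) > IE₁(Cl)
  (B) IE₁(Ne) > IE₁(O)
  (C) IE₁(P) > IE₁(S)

(C)

The general trend: first ionization energy increases across a period and decreases down a group.
(A) Ar (period 3, group 18) vs Cl (period 3, group 17): the stated order agrees with the simple trend.
(B) Ne (period 2, group 18) vs O (period 2, group 16): the stated order agrees with the simple trend.
(C) P (period 3, group 15) vs S (period 3, group 16): the stated order contradicts the simple trend.
The exception is (C): S (3p⁴) ionizes more easily than half-filled P (3p³) because the paired 3p electron in S is pushed out by e⁻–e⁻ repulsion.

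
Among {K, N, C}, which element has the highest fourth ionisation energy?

IE_4 is the cost of taking one more electron from the +3 cation: K³⁺ is already 2 electrons into the core; N³⁺ still has 2 valence electrons; C³⁺ still has 1 valence electron.
Usually core removal costs more than valence removal, but here the competition is close: a tightly held n=2 valence electron can cost more to remove than an n=3 core electron, so the actual values have to decide it.
Valence configurations: N³⁺ [He]2s², C³⁺ [He]2s¹.
Tabulated IE_4 (kJ/mol): K 5877, N 7475, C 6223.
Overall IE_4 order: K < C < N.

N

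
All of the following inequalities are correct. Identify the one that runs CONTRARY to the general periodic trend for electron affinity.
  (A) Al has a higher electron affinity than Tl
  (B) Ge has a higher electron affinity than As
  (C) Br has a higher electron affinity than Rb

(B)

The general trend: electron affinity increases across a period and decreases down a group.
(A) Al (period 3, group 13) vs Tl (period 6, group 13): the stated order agrees with the simple trend.
(B) Ge (period 4, group 14) vs As (period 4, group 15): the stated order contradicts the simple trend.
(C) Br (period 4, group 17) vs Rb (period 5, group 1): the stated order agrees with the simple trend.
The exception is (B): adding an electron to As's half-filled 4p³ is unfavourable, so Ge (4p²) has the more exothermic EA.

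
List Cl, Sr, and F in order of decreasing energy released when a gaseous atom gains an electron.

Cl > F > Sr

F is in period 2, group 17; Cl is in period 3, group 17; Sr is in period 5, group 2.
EA tends to increase across a period and decrease down a group, though the pattern is less regular than for IE or radius.
Here both period and group differ, so the two effects have to be weighed against each other.
F > Sr: relative to Sr, both the across-period and down-group shifts push F's electron affinity up.
Cl > F: this pair runs against the simple trend — see the exception note.
Note the exception: Cl has a higher electron affinity than F, contrary to the simple trend — F's small 2p subshell makes the incoming electron feel strong e⁻–e⁻ repulsion, so Cl actually releases more energy on gaining an electron.
For reference (kJ/mol): F 328, Cl 349, Sr 5.
So from highest to lowest: Cl > F > Sr.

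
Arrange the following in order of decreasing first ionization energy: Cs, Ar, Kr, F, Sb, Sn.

F > Ar > Kr > Sb > Sn > Cs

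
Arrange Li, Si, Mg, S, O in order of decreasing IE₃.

Li, Mg, O, S, Si

IE_3 is the cost of taking one more electron from the +2 cation: Li²⁺ is already 1 electron into the core; Si²⁺ still has 2 valence electrons; Mg²⁺ is the bare [Ne] core; S²⁺ still has 4 valence electrons; O²⁺ still has 4 valence electrons.
Core electrons are held far more tightly than valence electrons, so Mg and Li top the IE_3 order.
Valence configurations: Si²⁺ [Ne]3s², S²⁺ [Ne]3s²3p², O²⁺ [He]2s²2p².
Tabulated IE_3 (kJ/mol): Li 11815, Si 3232, Mg 7733, S 3357, O 5300.
Overall IE_3 order: Si < S < O < Mg < Li.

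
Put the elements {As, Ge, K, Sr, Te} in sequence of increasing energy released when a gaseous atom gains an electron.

Sr < K < As < Ge < Te

K is in period 4, group 1; Ge is in period 4, group 14; As is in period 4, group 15; Sr is in period 5, group 2; Te is in period 5, group 16.
EA tends to increase across a period and decrease down a group, though the pattern is less regular than for IE or radius.
These span different periods and groups, so the two trends combine.
K > Sr: period and group pull opposite ways; the down-group shift dominates (48 vs 5 kJ/mol).
As > K: As lies to the right of K in period 4, so the across-period effect alone puts As higher.
Ge > As: this pair runs against the simple trend — see the exception note.
Te > Ge: period and group pull opposite ways; the across-period shift dominates (190 vs 119 kJ/mol).
Note the exception: Ge has a higher electron affinity than As, contrary to the simple trend — adding an electron to As's half-filled 4p³ is unfavourable, so Ge (4p²) has the more exothermic EA.
Approximate values (kJ/mol): K 48, Ge 119, As 78, Sr 5, Te 190.
So from lowest to highest: Sr < K < As < Ge < Te.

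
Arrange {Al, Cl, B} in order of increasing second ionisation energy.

Al, Cl, B

After 1 electron has been removed, what remains? Al⁺ still has 2 valence electrons; Cl⁺ still has 6 valence electrons; B⁺ still has 2 valence electrons.
All are still removing valence electrons, so compare the +1 ions as you would atoms: IE_2 generally rises across a period (higher Z_eff) and falls down a group (larger shell), subject to the usual subshell exceptions.
Valence configurations: Al⁺ [Ne]3s², Cl⁺ [Ne]3s²3p⁴, B⁺ [He]2s².
Tabulated IE_2 (kJ/mol): Al 1817, Cl 2298, B 2427.
So the second ionization energies run Al < Cl < B.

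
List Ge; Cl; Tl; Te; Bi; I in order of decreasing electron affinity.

Cl > I > Te > Ge > Bi > Tl

Cl is in period 3, group 17; Ge is in period 4, group 14; Te is in period 5, group 16; I is in period 5, group 17; Tl is in period 6, group 13; Bi is in period 6, group 15.
Electron affinity generally becomes more exothermic across a period toward the halogens and less exothermic down a group.
Neither a single period nor a single group — weigh both effects.
Bi > Tl: Bi lies to the right of Tl in period 6, so the across-period effect alone puts Bi higher.
Ge > Bi: the two effects oppose for this pair; the down-group effect wins (119 vs 91 kJ/mol).
Te > Ge: period and group pull opposite ways; the across-period shift dominates (190 vs 119 kJ/mol).
I > Te: I lies to the right of Te in period 5, so the across-period effect alone puts I higher.
Cl > I: Cl sits above I in group 17, so the down-group effect alone puts Cl higher.
Approximate values (kJ/mol): Cl 349, Ge 119, Te 190, I 295, Tl 19, Bi 91.
So from highest to lowest: Cl > I > Te > Ge > Bi > Tl.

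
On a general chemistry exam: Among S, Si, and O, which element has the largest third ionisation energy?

O

After 2 electrons have been removed, what remains? S²⁺ still has 4 valence electrons; Si²⁺ still has 2 valence electrons; O²⁺ still has 4 valence electrons.
All are still removing valence electrons, so compare the +2 ions as you would atoms: IE_3 generally rises across a period (higher Z_eff) and falls down a group (larger shell), subject to the usual subshell exceptions.
Valence configurations: S²⁺ [Ne]3s²3p², Si²⁺ [Ne]3s², O²⁺ [He]2s²2p².
The numbers (kJ/mol): S 3357, Si 3232, O 5300.
Hence IE_3: Si < S < O.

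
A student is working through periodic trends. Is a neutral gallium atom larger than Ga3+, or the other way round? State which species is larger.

Ga

Forming Ga3+ removes 3 electrons from Ga. Fewer electrons for the same nuclear charge means less shielding and a higher Z_eff on the remaining electrons, and for main-group metals the entire outer shell is lost.
A cation is smaller than its parent atom: Ga3+ < Ga.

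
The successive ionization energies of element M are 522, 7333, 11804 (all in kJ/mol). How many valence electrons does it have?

Look for the largest jump between consecutive ionization energies: IE2/IE1 ≈ 14.0, far larger than any earlier ratio.
That jump marks the point where a core electron is being removed. So the atom has 1 valence electron.

1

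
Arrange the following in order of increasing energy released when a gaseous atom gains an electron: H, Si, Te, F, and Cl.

H < Si < Te < F < Cl

H is in period 1, group 1; F is in period 2, group 17; Si is in period 3, group 14; Cl is in period 3, group 17; Te is in period 5, group 16.
Electron affinity generally becomes more exothermic across a period toward the halogens and less exothermic down a group.
Here both period and group differ, so the two effects have to be weighed against each other.
Si > H: period and group pull opposite ways; the across-period shift dominates (134 vs 73 kJ/mol).
Te > Si: the two effects oppose for this pair; the across-period effect wins (190 vs 134 kJ/mol).
F > Te: both effects reinforce here, so F is clearly the higher of the two.
Cl > F: this pair runs against the simple trend — see the exception note.
Note the exception: Cl has a higher electron affinity than F, contrary to the simple trend — F's small 2p subshell makes the incoming electron feel strong e⁻–e⁻ repulsion, so Cl actually releases more energy on gaining an electron.
For reference (kJ/mol): H 73, F 328, Si 134, Cl 349, Te 190.
So from lowest to highest: H < Si < Te < F < Cl.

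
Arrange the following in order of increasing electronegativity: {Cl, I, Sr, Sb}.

EN rises left→right (higher Z_eff, smaller atoms) and falls top→bottom (larger, more shielded atoms).
Here both period and group differ, so the two effects have to be weighed against each other.
Sb > Sr: both are in period 5; the period trend gives Sb the larger value.
I > Sb: both are in period 5; the period trend gives I the larger value.
Cl > I: Cl sits above I in group 17, so the down-group effect alone puts Cl higher.
Approximate values (Pauling): Cl 3.16, Sr 0.95, Sb 2.05, I 2.66.
So from lowest to highest: Sr < Sb < I < Cl.

Sr < Sb < I < Cl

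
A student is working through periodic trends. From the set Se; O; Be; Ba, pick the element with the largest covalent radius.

Ba

Be is in period 2, group 2; O is in period 2, group 16; Se is in period 4, group 16; Ba is in period 6, group 2.
Radius decreases left→right (rising Z_eff, same n) and increases top→bottom (higher n).
These span different periods and groups, so the two trends combine.
Be > O: both are in period 2; the period trend gives Be the larger value.
Se > Be: period and group pull opposite ways; the down-group shift dominates (116 vs 102 pm).
Ba > Se: both effects reinforce here, so Ba is clearly the larger of the two.
For reference (pm): Be 102, O 63, Se 116, Ba 196.
The largest covalent radius among these belongs to Ba.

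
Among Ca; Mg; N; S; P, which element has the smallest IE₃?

Consider each +2 ion: Ca²⁺ is the bare [Ar] core; Mg²⁺ is the bare [Ne] core; N²⁺ still has 3 valence electrons; S²⁺ still has 4 valence electrons; P²⁺ still has 3 valence electrons.
Core electrons are held far more tightly than valence electrons, so Ca and Mg top the IE_3 order.
Valence configurations: N²⁺ [He]2s²2p¹, S²⁺ [Ne]3s²3p², P²⁺ [Ne]3s²3p¹.
Approximate IE_3 values (kJ/mol): Ca 4912, Mg 7733, N 4578, S 3357, P 2914.
Hence IE_3: P < S < N < Ca < Mg.

P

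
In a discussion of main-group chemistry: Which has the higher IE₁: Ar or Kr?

IE₁ increases left→right with effective nuclear charge and decreases top→bottom as the valence shell moves farther out.
All are in group 18, so first ionization energy increases up the group.
So Ar has the higher IE₁ (Ar > Kr).

Ar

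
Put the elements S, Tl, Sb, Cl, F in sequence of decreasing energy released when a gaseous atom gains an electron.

Cl > F > S > Sb > Tl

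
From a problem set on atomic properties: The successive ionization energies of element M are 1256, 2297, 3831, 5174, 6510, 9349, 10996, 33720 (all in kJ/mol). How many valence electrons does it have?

7

Look for the largest jump between consecutive ionization energies: IE8/IE7 ≈ 3.1, far larger than any earlier ratio.
That jump marks the point where a core electron is being removed. So the atom has 7 valence electrons.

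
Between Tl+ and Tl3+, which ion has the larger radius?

Both ions have Z = 81 protons, but Tl3+ has lost more electrons, so its remaining electrons feel a larger effective nuclear charge per electron and are pulled in more tightly.
Higher positive charge → smaller ion, so Tl+ > Tl3+.

Tl+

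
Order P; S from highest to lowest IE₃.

S > P

IE_3 is the cost of taking one more electron from the +2 cation: P²⁺ still has 3 valence electrons; S²⁺ still has 4 valence electrons.
All are still removing valence electrons, so compare the +2 ions as you would atoms: IE_3 generally rises across a period (higher Z_eff) and falls down a group (larger shell), subject to the usual subshell exceptions.
Valence configurations: P²⁺ [Ne]3s²3p¹, S²⁺ [Ne]3s²3p².
Tabulated IE_3 (kJ/mol): P 2914, S 3357.
So the third ionization energies run P < S.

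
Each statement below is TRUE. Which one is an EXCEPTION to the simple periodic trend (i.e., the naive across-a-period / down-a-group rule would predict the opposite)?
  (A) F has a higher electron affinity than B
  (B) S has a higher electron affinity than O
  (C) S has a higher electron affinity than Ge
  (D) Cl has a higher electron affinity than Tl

(B)

The general trend: electron affinity increases across a period and decreases down a group.
(A) F (period 2, group 17) vs B (period 2, group 13): the stated order agrees with the simple trend.
(B) S (period 3, group 16) vs O (period 2, group 16): the stated order contradicts the simple trend.
(C) S (period 3, group 16) vs Ge (period 4, group 14): the stated order agrees with the simple trend.
(D) Cl (period 3, group 17) vs Tl (period 6, group 13): the stated order agrees with the simple trend.
The exception is (B): the compact 2p subshell of O repels the added electron more than S's larger 3p does.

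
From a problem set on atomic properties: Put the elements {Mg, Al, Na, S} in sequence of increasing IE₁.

Na is in period 3, group 1; Mg is in period 3, group 2; Al is in period 3, group 13; S is in period 3, group 16.
Removing the outermost electron gets harder across a period and easier down a group.
All lie in period 3; the across-period trend (first ionization energy increases left to right) applies, with the exception below.
Note the exception: Mg has a higher first ionization energy than Al, contrary to the simple trend — Al's single 3p electron is easier to remove than one from Mg's filled 3s².
Approximate values (kJ/mol): Na 496, Mg 738, Al 578, S 1000.
So from lowest to highest: Na < Al < Mg < S.

Na, Al, Mg, S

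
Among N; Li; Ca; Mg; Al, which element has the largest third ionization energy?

Li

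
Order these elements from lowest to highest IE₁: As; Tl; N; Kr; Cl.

Tl, As, Cl, Kr, N

N is in period 2, group 15; Cl is in period 3, group 17; As is in period 4, group 15; Kr is in period 4, group 18; Tl is in period 6, group 13.
Across a period the outer electron is held more tightly (higher IE₁); down a group it sits in a higher shell, more shielded, and comes off more easily.
Neither a single period nor a single group — weigh both effects.
As > Tl: relative to Tl, both the across-period and down-group shifts push As's first ionization energy up.
Cl > As: both effects reinforce here, so Cl is clearly the higher of the two.
Kr > Cl: period and group pull opposite ways; the across-period shift dominates (1351 vs 1251 kJ/mol).
N > Kr: the two effects oppose for this pair; the down-group effect wins (1402 vs 1351 kJ/mol).
For reference (kJ/mol): N 1402, Cl 1251, As 947, Kr 1351, Tl 589.
So from lowest to highest: Tl < As < Cl < Kr < N.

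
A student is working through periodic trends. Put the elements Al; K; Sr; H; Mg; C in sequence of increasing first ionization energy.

H is in period 1, group 1; C is in period 2, group 14; Mg is in period 3, group 2; Al is in period 3, group 13; K is in period 4, group 1; Sr is in period 5, group 2.
IE₁ increases left→right with effective nuclear charge and decreases top→bottom as the valence shell moves farther out.
Neither a single period nor a single group — weigh both effects.
Sr > K: period and group pull opposite ways; the across-period shift dominates (550 vs 419 kJ/mol).
Al > Sr: relative to Sr, both the across-period and down-group shifts push Al's first ionization energy up.
Mg > Al: this pair runs against the simple trend — see the exception note.
C > Mg: both effects reinforce here, so C is clearly the higher of the two.
H > C: period and group pull opposite ways; the down-group shift dominates (1312 vs 1086 kJ/mol).
Note the exception: Mg has a higher first ionization energy than Al, contrary to the simple trend — Al's single 3p electron is easier to remove than one from Mg's filled 3s².
Approximate values (kJ/mol): H 1312, C 1086, Mg 738, Al 578, K 419, Sr 550.
So from lowest to highest: K < Sr < Al < Mg < C < H.

K < Sr < Al < Mg < C < H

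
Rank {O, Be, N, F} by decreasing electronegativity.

F > O > N > Be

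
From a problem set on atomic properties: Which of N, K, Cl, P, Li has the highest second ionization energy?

Li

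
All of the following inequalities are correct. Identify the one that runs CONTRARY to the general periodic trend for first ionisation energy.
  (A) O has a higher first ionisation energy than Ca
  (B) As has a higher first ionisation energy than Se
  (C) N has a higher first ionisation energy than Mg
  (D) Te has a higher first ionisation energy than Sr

The general trend: first ionisation energy increases across a period and decreases down a group.
(A) O (period 2, group 16) vs Ca (period 4, group 2): the stated order agrees with the simple trend.
(B) As (period 4, group 15) vs Se (period 4, group 16): the stated order contradicts the simple trend.
(C) N (period 2, group 15) vs Mg (period 3, group 2): the stated order agrees with the simple trend.
(D) Te (period 5, group 16) vs Sr (period 5, group 2): the stated order agrees with the simple trend.
The exception is (B): Se (4p⁴) ionizes more easily than half-filled As (4p³).

(B)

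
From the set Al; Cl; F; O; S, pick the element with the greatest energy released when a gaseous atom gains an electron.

Cl

O is in period 2, group 16; F is in period 2, group 17; Al is in period 3, group 13; S is in period 3, group 16; Cl is in period 3, group 17.
EA tends to increase across a period and decrease down a group, though the pattern is less regular than for IE or radius.
Neither a single period nor a single group — weigh both effects.
O > Al: relative to Al, both the across-period and down-group shifts push O's electron affinity up.
S > O: this pair runs against the simple trend — see the exception note.
F > S: relative to S, both the across-period and down-group shifts push F's electron affinity up.
Cl > F: this pair runs against the simple trend — see the exception note.
Note the exception: S has a higher electron affinity than O, contrary to the simple trend — the compact 2p subshell of O repels the added electron more than S's larger 3p does.
Note the exception: Cl has a higher electron affinity than F, contrary to the simple trend — F's small 2p subshell makes the incoming electron feel strong e⁻–e⁻ repulsion, so Cl actually releases more energy on gaining an electron.
For reference (kJ/mol): O 141, F 328, Al 42, S 200, Cl 349.
The greatest energy released when a gaseous atom gains an electron among these belongs to Cl.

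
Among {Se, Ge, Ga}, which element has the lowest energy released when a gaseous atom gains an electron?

Ga

Ga is in period 4, group 13; Ge is in period 4, group 14; Se is in period 4, group 16.
Adding an electron releases more energy for atoms nearer the top right (short of the noble gases).
All lie in period 4, so electron affinity increases left to right.
The lowest energy released when a gaseous atom gains an electron among these belongs to Ga.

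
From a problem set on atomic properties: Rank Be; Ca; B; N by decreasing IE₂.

N > B > Be > Ca

After 1 electron has been removed, what remains? Be⁺ still has 1 valence electron; Ca⁺ still has 1 valence electron; B⁺ still has 2 valence electrons; N⁺ still has 4 valence electrons.
All are still removing valence electrons, so compare the +1 ions as you would atoms: IE_2 generally rises across a period (higher Z_eff) and falls down a group (larger shell), subject to the usual subshell exceptions.
Valence configurations: Be⁺ [He]2s¹, Ca⁺ [Ar]4s¹, B⁺ [He]2s², N⁺ [He]2s²2p².
Approximate IE_2 values (kJ/mol): Be 1757, Ca 1145, B 2427, N 2856.
Putting it together, IE_2: Ca < Be < B < N.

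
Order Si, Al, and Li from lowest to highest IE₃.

Consider each +2 ion: Si²⁺ still has 2 valence electrons; Al²⁺ still has 1 valence electron; Li²⁺ is already 1 electron into the core.
Breaking into a closed-shell core is much more expensive than removing a leftover valence electron — Li has the largest IE_3 here.
Valence configurations: Si²⁺ [Ne]3s², Al²⁺ [Ne]3s¹.
Approximate IE_3 values (kJ/mol): Si 3232, Al 2745, Li 11815.
Hence IE_3: Al < Si < Li.

Al, Si, Li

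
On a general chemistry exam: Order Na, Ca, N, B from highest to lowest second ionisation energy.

Consider each +1 ion: Na⁺ is the bare [Ne] core; Ca⁺ still has 1 valence electron; N⁺ still has 4 valence electrons; B⁺ still has 2 valence electrons.
Pulling an electron out of a noble-gas core costs far more than removing a remaining valence electron, so Na sits at the high end of IE_2.
Valence configurations: Ca⁺ [Ar]4s¹, N⁺ [He]2s²2p², B⁺ [He]2s².
The numbers (kJ/mol): Na 4562, Ca 1145, N 2856, B 2427.
Overall IE_2 order: Ca < B < N < Na.

Na > N > B > Ca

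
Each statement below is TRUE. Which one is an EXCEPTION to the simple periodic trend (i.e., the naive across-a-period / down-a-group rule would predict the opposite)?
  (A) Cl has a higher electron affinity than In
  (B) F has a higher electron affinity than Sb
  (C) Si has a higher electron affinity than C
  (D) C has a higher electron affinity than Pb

(C)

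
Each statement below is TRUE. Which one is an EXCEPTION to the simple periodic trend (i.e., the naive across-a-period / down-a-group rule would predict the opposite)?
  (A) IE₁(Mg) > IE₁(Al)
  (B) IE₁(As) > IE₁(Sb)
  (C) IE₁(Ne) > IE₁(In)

The general trend: IE₁ increases across a period and decreases down a group.
(A) Mg (period 3, group 2) vs Al (period 3, group 13): the stated order contradicts the simple trend.
(B) As (period 4, group 15) vs Sb (period 5, group 15): the stated order agrees with the simple trend.
(C) Ne (period 2, group 18) vs In (period 5, group 13): the stated order agrees with the simple trend.
The exception is (A): Al's single 3p electron is easier to remove than one from Mg's filled 3s².

(A)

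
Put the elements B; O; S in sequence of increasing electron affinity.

B < O < S

B is in period 2, group 13; O is in period 2, group 16; S is in period 3, group 16.
Electron affinity generally becomes more exothermic across a period toward the halogens and less exothermic down a group.
Here both period and group differ, so the two effects have to be weighed against each other.
O > B: O lies to the right of B in period 2, so the across-period effect alone puts O higher.
S > O: this pair runs against the simple trend — see the exception note.
Note the exception: S has a higher electron affinity than O, contrary to the simple trend — the compact 2p subshell of O repels the added electron more than S's larger 3p does.
Approximate values (kJ/mol): B 27, O 141, S 200.
So from lowest to highest: B < O < S.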